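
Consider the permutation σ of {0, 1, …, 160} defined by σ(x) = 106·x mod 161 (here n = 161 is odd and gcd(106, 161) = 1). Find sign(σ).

Start at x=155: 155 → 8 → 43 → 50 → 148 → 71 → 120 → … (one orbit).
The orbit structure of x ↦ 106x mod 161: 14 orbits of sizes [22, 22, 22, 22, 22, 22, 22, 1, 1, 1, 1, 1, 1, 1].
n − c = 161 − 14 = 147; sign = (−1)^147 = -1.
Zolotarev: (106|161) = -1, matching the cycle-count sign.

-1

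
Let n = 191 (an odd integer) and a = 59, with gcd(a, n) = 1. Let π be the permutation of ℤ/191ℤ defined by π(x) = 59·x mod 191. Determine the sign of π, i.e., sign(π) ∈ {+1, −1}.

+1

Trace 18: π^k(18) = [18, 107, 10, 17, 48, 158, 154] for k=0..6.
3 cycles of lengths [95, 95, 1].
3 cycles on 191: each ℓ→(−1)^(ℓ−1), product (−1)^188 = +1.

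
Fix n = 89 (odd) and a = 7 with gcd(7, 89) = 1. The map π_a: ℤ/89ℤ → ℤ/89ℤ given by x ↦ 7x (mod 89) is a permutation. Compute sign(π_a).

-1

Orbit of 41 under x↦7x: [41, 20, 51, 1, 7, 49, 76]… (length divides ord_89(7)).
Cycle type of π: 88 + 1; total 2 cycles.
2 cycles on 89: each ℓ→(−1)^(ℓ−1), product (−1)^87 = -1.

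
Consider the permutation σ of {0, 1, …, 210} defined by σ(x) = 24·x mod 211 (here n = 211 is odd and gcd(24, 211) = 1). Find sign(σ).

+1

Orbit of 182 under x↦24x: [182, 148, 176, 4, 96, 194, 14]… (length divides ord_211(24)).
3 cycles of lengths [105, 105, 1].
With 3 cycles on 211 points, sign = (−1)^{211−3} = +1.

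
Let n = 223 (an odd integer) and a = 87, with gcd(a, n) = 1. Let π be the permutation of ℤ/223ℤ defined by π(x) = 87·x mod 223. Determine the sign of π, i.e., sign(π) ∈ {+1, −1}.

-1

Start at x=189: 189 → 164 → 219 → 98 → 52 → 64 → 216 → … (one orbit).
The orbit structure of x ↦ 87x mod 223: 4 orbits of sizes [74, 74, 74, 1].
223 − 4 = 219 transpositions; sign(π) = (−1)^219 = -1.
Zolotarev: (87|223) = -1, matching the cycle-count sign.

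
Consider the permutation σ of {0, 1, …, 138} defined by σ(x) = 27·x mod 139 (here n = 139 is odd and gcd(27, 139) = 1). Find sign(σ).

Orbit of 84 under x↦27x: [84, 44, 76, 106, 82, 129, 8]… (length divides ord_139(27)).
Decompose π into cycles: lengths [46, 46, 46, 1] (4 cycles, including the fixed point 0).
4 cycles on 139: each ℓ→(−1)^(ℓ−1), product (−1)^135 = -1.
Via Zolotarev, sign(π_{27}) = (27|139) = -1.

-1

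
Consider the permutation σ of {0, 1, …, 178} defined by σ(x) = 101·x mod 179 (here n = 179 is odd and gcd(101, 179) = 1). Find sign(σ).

+1

Start at x=110: 110 → 12 → 138 → 155 → 82 → 48 → 15 → … (one orbit).
Decompose π into cycles: lengths [89, 89, 1] (3 cycles, including the fixed point 0).
With 3 cycles on 179 points, sign = (−1)^{179−3} = +1.
The Jacobi symbol (101|179) = +1 (Zolotarev) agrees.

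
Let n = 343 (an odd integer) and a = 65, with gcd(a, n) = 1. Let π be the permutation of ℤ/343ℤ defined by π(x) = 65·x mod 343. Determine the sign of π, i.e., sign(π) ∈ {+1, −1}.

Orbit of 165 under x↦65x: [165, 92, 149, 81, 120, 254, 46]… (length divides ord_343(65)).
7 cycles of lengths [147, 147, 21, 21, 3, 3, 1].
n − c = 343 − 7 = 336; sign = (−1)^336 = +1.

+1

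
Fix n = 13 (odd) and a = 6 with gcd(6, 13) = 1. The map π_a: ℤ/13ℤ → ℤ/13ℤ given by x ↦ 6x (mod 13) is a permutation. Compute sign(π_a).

Orbit of 5 under x↦6x: [5, 4, 11, 1, 6, 10, 8]… (length divides ord_13(6)).
Cycle type of π: 12 + 1; total 2 cycles.
With 2 cycles on 13 points, sign = (−1)^{13−2} = -1.

-1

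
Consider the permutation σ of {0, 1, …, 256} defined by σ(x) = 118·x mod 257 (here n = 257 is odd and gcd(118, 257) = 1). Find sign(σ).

+1

Trace 49: π^k(49) = [49, 128, 198, 234, 113, 227, 58] for k=0..6.
3 cycles of lengths [128, 128, 1].
With 3 cycles on 257 points, sign = (−1)^{257−3} = +1.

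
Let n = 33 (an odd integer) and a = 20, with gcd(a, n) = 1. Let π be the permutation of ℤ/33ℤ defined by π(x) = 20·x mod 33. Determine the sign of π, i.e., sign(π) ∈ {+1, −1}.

-1

Start at x=1: 1 → 20 → 4 → 14 → 16 → 23 → 31 → … (one orbit).
Cycle lengths of π_20 on ℤ/33ℤ: [10, 10, 5, 5, 2, 1]; 6 cycles in total.
Σ(ℓ_i−1) = 33−6 = 27; sign = (−1)^27 = -1.
The Jacobi symbol (20|33) = -1 (Zolotarev) agrees.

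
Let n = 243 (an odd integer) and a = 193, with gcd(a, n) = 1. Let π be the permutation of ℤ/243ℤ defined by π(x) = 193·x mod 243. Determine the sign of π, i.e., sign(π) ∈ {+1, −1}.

Start at x=64: 64 → 202 → 106 → 46 → 130 → 61 → 109 → … (one orbit).
The orbit structure of x ↦ 193x mod 243: 11 orbits of sizes [81, 81, 27, 27, 9, 9, 3, 3, 1, 1, 1].
n − c = 243 − 11 = 232; sign = (−1)^232 = +1.
The Jacobi symbol (193|243) = +1 (Zolotarev) agrees.

+1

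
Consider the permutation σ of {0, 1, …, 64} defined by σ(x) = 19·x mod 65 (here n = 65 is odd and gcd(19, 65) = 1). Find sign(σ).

-1

Trace 16: π^k(16) = [16, 44, 56, 24, 1, 19, 36] for k=0..6.
Cycle type of π: 12×5 + 2×2 + 1; total 8 cycles.
8 cycles on 65: each ℓ→(−1)^(ℓ−1), product (−1)^57 = -1.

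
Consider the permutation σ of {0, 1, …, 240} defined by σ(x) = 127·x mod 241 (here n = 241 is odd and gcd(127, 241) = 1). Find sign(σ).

Trace 40: π^k(40) = [40, 19, 3, 140, 187, 131, 8] for k=0..6.
2 cycles of lengths [240, 1].
n − c = 241 − 2 = 239; sign = (−1)^239 = -1.

-1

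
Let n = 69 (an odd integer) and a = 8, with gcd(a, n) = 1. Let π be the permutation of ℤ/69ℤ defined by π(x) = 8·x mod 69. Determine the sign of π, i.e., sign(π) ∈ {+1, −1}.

Start at x=25: 25 → 62 → 13 → 35 → 4 → 32 → 49 → … (one orbit).
Decompose π into cycles: lengths [22, 22, 11, 11, 2, 1] (6 cycles, including the fixed point 0).
sign(π) = (−1)^{n − #cycles} = (−1)^{69−6} = (−1)^63 = -1.
Via Zolotarev, sign(π_{8}) = (8|69) = -1.

-1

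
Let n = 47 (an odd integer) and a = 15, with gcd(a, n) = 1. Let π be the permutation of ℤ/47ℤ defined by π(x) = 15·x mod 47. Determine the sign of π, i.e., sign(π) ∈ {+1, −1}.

-1

Orbit of 15 under x↦15x: [15, 37, 38, 6, 43, 34, 40]… (length divides ord_47(15)).
The orbit structure of x ↦ 15x mod 47: 2 orbits of sizes [46, 1].
n − c = 47 − 2 = 45; sign = (−1)^45 = -1.
(15|47)_J = -1 (Zolotarev's lemma cross-check).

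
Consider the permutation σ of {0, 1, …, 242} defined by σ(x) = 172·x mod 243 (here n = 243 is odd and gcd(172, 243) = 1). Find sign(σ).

Orbit of 46 under x↦172x: [46, 136, 64, 73, 163, 91, 100]… (length divides ord_243(172)).
Cycle type of π: 27×6 + 9×6 + 3×6 + 1×9; total 27 cycles.
27 cycles on 243: each ℓ→(−1)^(ℓ−1), product (−1)^216 = +1.
Via Zolotarev, sign(π_{172}) = (172|243) = +1.

+1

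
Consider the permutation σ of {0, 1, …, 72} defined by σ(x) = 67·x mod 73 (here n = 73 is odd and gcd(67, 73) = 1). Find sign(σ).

+1

Trace 70: π^k(70) = [70, 18, 38, 64, 54, 41, 46] for k=0..6.
3 cycles of lengths [36, 36, 1].
n − c = 73 − 3 = 70; sign = (−1)^70 = +1.
Via Zolotarev, sign(π_{67}) = (67|73) = +1.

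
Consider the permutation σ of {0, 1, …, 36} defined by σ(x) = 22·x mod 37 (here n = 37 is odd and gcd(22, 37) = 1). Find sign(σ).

Orbit of 8 under x↦22x: [8, 28, 24, 10, 35, 30, 31]… (length divides ord_37(22)).
The orbit structure of x ↦ 22x mod 37: 2 orbits of sizes [36, 1].
2 cycles on 37: each ℓ→(−1)^(ℓ−1), product (−1)^35 = -1.
Check: (22/37) = -1 by Zolotarev.

-1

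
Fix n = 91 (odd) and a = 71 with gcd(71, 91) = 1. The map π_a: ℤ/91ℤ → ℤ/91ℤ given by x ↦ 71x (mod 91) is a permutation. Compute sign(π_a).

-1

Trace 50: π^k(50) = [50, 1, 71, 36, 8, 22, 15] for k=0..6.
Cycle lengths of π_71 on ℤ/91ℤ: [12, 12, 12, 12, 12, 12, 12, 1, 1, 1, 1, 1, 1, 1]; 14 cycles in total.
Σ(ℓ_i−1) = 91−14 = 77; sign = (−1)^77 = -1.
Zolotarev: (71|91) = -1, matching the cycle-count sign.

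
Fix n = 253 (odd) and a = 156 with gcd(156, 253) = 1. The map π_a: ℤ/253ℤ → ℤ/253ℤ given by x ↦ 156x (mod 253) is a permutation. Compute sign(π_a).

-1

Trace 186: π^k(186) = [186, 174, 73, 3, 215, 144, 200] for k=0..6.
Cycle lengths of π_156 on ℤ/253ℤ: [110, 110, 11, 11, 10, 1]; 6 cycles in total.
Σ(ℓ_i−1) = 253−6 = 247; sign = (−1)^247 = -1.
Via Zolotarev, sign(π_{156}) = (156|253) = -1.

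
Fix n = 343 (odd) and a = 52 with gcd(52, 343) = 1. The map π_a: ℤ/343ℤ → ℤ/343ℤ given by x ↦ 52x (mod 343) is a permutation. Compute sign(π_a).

-1

Orbit of 17 under x↦52x: [17, 198, 6, 312, 103, 211, 339]… (length divides ord_343(52)).
π_52 has 4 disjoint cycles with lengths [294, 42, 6, 1] on {0,…,342}.
With 4 cycles on 343 points, sign = (−1)^{343−4} = -1.
Via Zolotarev, sign(π_{52}) = (52|343) = -1.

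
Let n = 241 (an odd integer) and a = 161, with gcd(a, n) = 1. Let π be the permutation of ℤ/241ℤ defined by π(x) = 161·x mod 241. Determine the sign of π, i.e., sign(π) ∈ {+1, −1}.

Start at x=182: 182 → 141 → 47 → 96 → 32 → 91 → 191 → … (one orbit).
The orbit structure of x ↦ 161x mod 241: 3 orbits of sizes [120, 120, 1].
241 − 3 = 238 transpositions; sign(π) = (−1)^238 = +1.

+1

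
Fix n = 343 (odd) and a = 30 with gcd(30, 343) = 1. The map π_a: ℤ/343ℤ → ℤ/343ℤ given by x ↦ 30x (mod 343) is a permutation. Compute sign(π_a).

+1

Orbit of 246 under x↦30x: [246, 177, 165, 148, 324, 116, 50]… (length divides ord_343(30)).
The orbit structure of x ↦ 30x mod 343: 31 orbits of sizes [21, 21, 21, 21, 21, 21, 21, 21, 21, 21, 21, 21, 21, 21, 3, 3, 3, 3, 3, 3, 3, 3, 3, 3, 3, 3, 3, 3, 3, 3, 1].
n − c = 343 − 31 = 312; sign = (−1)^312 = +1.
Check: (30/343) = +1 by Zolotarev.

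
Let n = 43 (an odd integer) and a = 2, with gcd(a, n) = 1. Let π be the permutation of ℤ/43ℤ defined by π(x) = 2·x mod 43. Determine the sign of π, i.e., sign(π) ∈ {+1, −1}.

-1

Orbit of 8 under x↦2x: [8, 16, 32, 21, 42, 41, 39]… (length divides ord_43(2)).
The orbit structure of x ↦ 2x mod 43: 4 orbits of sizes [14, 14, 14, 1].
With 4 cycles on 43 points, sign = (−1)^{43−4} = -1.
Check: (2/43) = -1 by Zolotarev.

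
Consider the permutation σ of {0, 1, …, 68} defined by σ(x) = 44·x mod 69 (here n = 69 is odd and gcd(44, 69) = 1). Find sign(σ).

Start at x=17: 17 → 58 → 68 → 25 → 65 → 31 → 53 → … (one orbit).
Decompose π into cycles: lengths [22, 22, 22, 2, 1] (5 cycles, including the fixed point 0).
5 cycles on 69: each ℓ→(−1)^(ℓ−1), product (−1)^64 = +1.
(44|69)_J = +1 (Zolotarev's lemma cross-check).

+1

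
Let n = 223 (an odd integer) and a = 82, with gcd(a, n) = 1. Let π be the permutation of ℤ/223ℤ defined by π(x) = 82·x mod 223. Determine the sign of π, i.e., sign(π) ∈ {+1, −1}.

Trace 136: π^k(136) = [136, 2, 164, 68, 1, 82, 34] for k=0..6.
Decompose π into cycles: lengths [37, 37, 37, 37, 37, 37, 1] (7 cycles, including the fixed point 0).
With 7 cycles on 223 points, sign = (−1)^{223−7} = +1.

+1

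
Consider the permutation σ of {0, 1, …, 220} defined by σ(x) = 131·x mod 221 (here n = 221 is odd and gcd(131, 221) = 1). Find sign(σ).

-1

Trace 144: π^k(144) = [144, 79, 183, 105, 53, 92, 118] for k=0..6.
π_131 has 26 disjoint cycles with lengths [16, 16, 16, 16, 16, 16, 16, 16, 16, 16, 16, 16, 16, 1, 1, 1, 1, 1, 1, 1, 1, 1, 1, 1, 1, 1] on {0,…,220}.
With 26 cycles on 221 points, sign = (−1)^{221−26} = -1.
Check: (131/221) = -1 by Zolotarev.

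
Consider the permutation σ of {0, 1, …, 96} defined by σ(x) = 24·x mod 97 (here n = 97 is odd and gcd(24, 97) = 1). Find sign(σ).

Trace 6: π^k(6) = [6, 47, 61, 9, 22, 43, 62] for k=0..6.
The orbit structure of x ↦ 24x mod 97: 5 orbits of sizes [24, 24, 24, 24, 1].
97 − 5 = 92 transpositions; sign(π) = (−1)^92 = +1.
Zolotarev: (24|97) = +1, matching the cycle-count sign.

+1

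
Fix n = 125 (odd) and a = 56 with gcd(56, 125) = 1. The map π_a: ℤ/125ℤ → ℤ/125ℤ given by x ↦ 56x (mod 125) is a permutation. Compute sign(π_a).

+1

Orbit of 26 under x↦56x: [26, 81, 36, 16, 21, 51, 106]… (length divides ord_125(56)).
Cycle type of π: 25×4 + 5×4 + 1×5; total 13 cycles.
Σ(ℓ_i−1) = 125−13 = 112; sign = (−1)^112 = +1.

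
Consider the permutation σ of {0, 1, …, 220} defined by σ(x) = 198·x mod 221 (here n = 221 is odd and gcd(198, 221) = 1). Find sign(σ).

-1

Orbit of 61 under x↦198x: [61, 144, 3, 152, 40, 185, 165]… (length divides ord_221(198)).
10 cycles of lengths [48, 48, 48, 48, 16, 3, 3, 3, 3, 1].
sign(π) = (−1)^{n − #cycles} = (−1)^{221−10} = (−1)^211 = -1.
The Jacobi symbol (198|221) = -1 (Zolotarev) agrees.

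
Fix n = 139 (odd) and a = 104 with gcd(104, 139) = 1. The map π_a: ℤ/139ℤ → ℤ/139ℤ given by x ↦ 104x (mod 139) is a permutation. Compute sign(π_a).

Orbit of 131 under x↦104x: [131, 2, 69, 87, 13, 101, 79]… (length divides ord_139(104)).
π_104 has 2 disjoint cycles with lengths [138, 1] on {0,…,138}.
With 2 cycles on 139 points, sign = (−1)^{139−2} = -1.
Check: (104/139) = -1 by Zolotarev.

-1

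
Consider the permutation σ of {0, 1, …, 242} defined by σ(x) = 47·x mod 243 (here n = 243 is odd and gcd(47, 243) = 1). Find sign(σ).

Start at x=190: 190 → 182 → 49 → 116 → 106 → 122 → 145 → … (one orbit).
Cycle lengths of π_47 on ℤ/243ℤ: [162, 54, 18, 6, 2, 1]; 6 cycles in total.
243 − 6 = 237 transpositions; sign(π) = (−1)^237 = -1.
The Jacobi symbol (47|243) = -1 (Zolotarev) agrees.

-1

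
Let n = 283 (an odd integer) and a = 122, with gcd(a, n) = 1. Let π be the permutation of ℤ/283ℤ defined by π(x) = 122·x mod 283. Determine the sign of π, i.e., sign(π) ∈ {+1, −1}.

-1

Trace 38: π^k(38) = [38, 108, 158, 32, 225, 282, 161] for k=0..6.
π_122 has 4 disjoint cycles with lengths [94, 94, 94, 1] on {0,…,282}.
Σ(ℓ_i−1) = 283−4 = 279; sign = (−1)^279 = -1.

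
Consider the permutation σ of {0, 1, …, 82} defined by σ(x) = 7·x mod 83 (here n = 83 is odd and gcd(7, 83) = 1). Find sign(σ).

+1

Trace 64: π^k(64) = [64, 33, 65, 40, 31, 51, 25] for k=0..6.
π_7 has 3 disjoint cycles with lengths [41, 41, 1] on {0,…,82}.
3 cycles on 83: each ℓ→(−1)^(ℓ−1), product (−1)^80 = +1.
The Jacobi symbol (7|83) = +1 (Zolotarev) agrees.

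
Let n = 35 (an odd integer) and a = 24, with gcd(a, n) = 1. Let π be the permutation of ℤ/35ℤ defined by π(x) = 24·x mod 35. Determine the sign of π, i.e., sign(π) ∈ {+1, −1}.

-1

Start at x=24: 24 → 16 → 34 → 11 → 19 → 1 → 24 (one orbit).
The orbit structure of x ↦ 24x mod 35: 8 orbits of sizes [6, 6, 6, 6, 6, 2, 2, 1].
35 − 8 = 27 transpositions; sign(π) = (−1)^27 = -1.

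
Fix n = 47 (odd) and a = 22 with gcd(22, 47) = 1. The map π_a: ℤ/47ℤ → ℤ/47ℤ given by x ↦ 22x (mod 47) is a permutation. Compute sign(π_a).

Trace 32: π^k(32) = [32, 46, 25, 33, 21, 39, 12] for k=0..6.
Cycle lengths of π_22 on ℤ/47ℤ: [46, 1]; 2 cycles in total.
n − c = 47 − 2 = 45; sign = (−1)^45 = -1.
Via Zolotarev, sign(π_{22}) = (22|47) = -1.

-1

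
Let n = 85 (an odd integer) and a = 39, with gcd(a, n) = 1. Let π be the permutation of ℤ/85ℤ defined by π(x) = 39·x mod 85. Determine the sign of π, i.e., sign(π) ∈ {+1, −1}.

-1

Orbit of 29 under x↦39x: [29, 26, 79, 21, 54, 66, 24]… (length divides ord_85(39)).
π_39 has 8 disjoint cycles with lengths [16, 16, 16, 16, 16, 2, 2, 1] on {0,…,84}.
With 8 cycles on 85 points, sign = (−1)^{85−8} = -1.
(39|85)_J = -1 (Zolotarev's lemma cross-check).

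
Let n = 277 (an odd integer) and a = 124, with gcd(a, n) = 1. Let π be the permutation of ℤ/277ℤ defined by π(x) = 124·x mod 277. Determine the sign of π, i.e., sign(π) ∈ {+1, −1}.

Trace 174: π^k(174) = [174, 247, 158, 202, 118, 228, 18] for k=0..6.
Cycle lengths of π_124 on ℤ/277ℤ: [276, 1]; 2 cycles in total.
Σ(ℓ_i−1) = 277−2 = 275; sign = (−1)^275 = -1.

-1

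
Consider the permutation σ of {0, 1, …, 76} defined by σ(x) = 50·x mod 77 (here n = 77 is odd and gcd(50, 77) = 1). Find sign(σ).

-1

Orbit of 50 under x↦50x: [50, 36, 29, 64, 43, 71, 8]… (length divides ord_77(50)).
Cycle lengths of π_50 on ℤ/77ℤ: [10, 10, 10, 10, 10, 10, 10, 1, 1, 1, 1, 1, 1, 1]; 14 cycles in total.
Σ(ℓ_i−1) = 77−14 = 63; sign = (−1)^63 = -1.
Check: (50/77) = -1 by Zolotarev.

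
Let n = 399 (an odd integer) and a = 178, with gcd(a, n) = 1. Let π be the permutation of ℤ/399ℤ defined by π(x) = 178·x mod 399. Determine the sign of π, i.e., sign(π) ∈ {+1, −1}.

-1

Trace 163: π^k(163) = [163, 286, 235, 334, 1, 178] for k=0..5.
π_178 has 78 disjoint cycles with lengths [6, 6, 6, 6, 6, 6, 6, 6, 6, 6, 6, 6, 6, 6, 6, 6, 6, 6, 6, 6, 6, 6, 6, 6, 6, 6, 6, 6, 6, 6, 6, 6, 6, 6, 6, 6, 6, 6, 6, 6, 6, 6, 6, 6, 6, 6, 6, 6, 6, 6, 6, 6, 6, 6, 6, 6, 6, 3, 3, 3, 3, 3, 3, 3, 3, 3, 3, 3, 3, 3, 3, 3, 3, 3, 3, 1, 1, 1] on {0,…,398}.
With 78 cycles on 399 points, sign = (−1)^{399−78} = -1.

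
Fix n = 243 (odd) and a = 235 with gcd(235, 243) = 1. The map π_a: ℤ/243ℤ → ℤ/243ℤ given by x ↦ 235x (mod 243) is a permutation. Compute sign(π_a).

Orbit of 10 under x↦235x: [10, 163, 154, 226, 136, 127, 199]… (length divides ord_243(235)).
27 cycles of lengths [27, 27, 27, 27, 27, 27, 9, 9, 9, 9, 9, 9, 3, 3, 3, 3, 3, 3, 1, 1, 1, 1, 1, 1, 1, 1, 1].
sign(π) = (−1)^{n − #cycles} = (−1)^{243−27} = (−1)^216 = +1.
The Jacobi symbol (235|243) = +1 (Zolotarev) agrees.

+1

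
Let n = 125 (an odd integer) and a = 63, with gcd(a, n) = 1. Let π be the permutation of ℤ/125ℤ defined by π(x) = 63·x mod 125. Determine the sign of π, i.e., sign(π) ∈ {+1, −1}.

Orbit of 98 under x↦63x: [98, 49, 87, 106, 53, 89, 107]… (length divides ord_125(63)).
π_63 has 4 disjoint cycles with lengths [100, 20, 4, 1] on {0,…,124}.
n − c = 125 − 4 = 121; sign = (−1)^121 = -1.

-1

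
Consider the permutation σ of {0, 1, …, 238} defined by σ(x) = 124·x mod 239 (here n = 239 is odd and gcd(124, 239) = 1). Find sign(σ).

+1

Orbit of 51 under x↦124x: [51, 110, 17, 196, 165, 145, 55]… (length divides ord_239(124)).
Decompose π into cycles: lengths [119, 119, 1] (3 cycles, including the fixed point 0).
With 3 cycles on 239 points, sign = (−1)^{239−3} = +1.
Zolotarev: (124|239) = +1, matching the cycle-count sign.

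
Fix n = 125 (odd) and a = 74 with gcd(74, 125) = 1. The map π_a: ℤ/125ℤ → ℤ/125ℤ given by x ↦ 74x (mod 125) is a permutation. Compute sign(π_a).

Orbit of 101 under x↦74x: [101, 99, 76, 124, 51, 24, 26]… (length divides ord_125(74)).
The orbit structure of x ↦ 74x mod 125: 23 orbits of sizes [10, 10, 10, 10, 10, 10, 10, 10, 10, 10, 2, 2, 2, 2, 2, 2, 2, 2, 2, 2, 2, 2, 1].
sign(π) = (−1)^{n − #cycles} = (−1)^{125−23} = (−1)^102 = +1.

+1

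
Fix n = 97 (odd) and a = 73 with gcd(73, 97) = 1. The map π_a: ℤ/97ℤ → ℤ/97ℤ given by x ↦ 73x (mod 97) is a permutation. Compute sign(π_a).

Start at x=47: 47 → 36 → 9 → 75 → 43 → 35 → 33 → … (one orbit).
Decompose π into cycles: lengths [24, 24, 24, 24, 1] (5 cycles, including the fixed point 0).
n − c = 97 − 5 = 92; sign = (−1)^92 = +1.
(73|97)_J = +1 (Zolotarev's lemma cross-check).

+1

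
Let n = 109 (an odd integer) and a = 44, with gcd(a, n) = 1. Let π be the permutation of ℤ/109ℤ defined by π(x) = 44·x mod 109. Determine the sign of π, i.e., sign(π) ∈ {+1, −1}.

Trace 14: π^k(14) = [14, 71, 72, 7, 90, 36, 58] for k=0..6.
The orbit structure of x ↦ 44x mod 109: 2 orbits of sizes [108, 1].
109 − 2 = 107 transpositions; sign(π) = (−1)^107 = -1.

-1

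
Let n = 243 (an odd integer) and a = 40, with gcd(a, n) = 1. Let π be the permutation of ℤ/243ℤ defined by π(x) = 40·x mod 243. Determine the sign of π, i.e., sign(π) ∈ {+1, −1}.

Orbit of 55 under x↦40x: [55, 13, 34, 145, 211, 178, 73]… (length divides ord_243(40)).
Cycle lengths of π_40 on ℤ/243ℤ: [81, 81, 27, 27, 9, 9, 3, 3, 1, 1, 1]; 11 cycles in total.
243 − 11 = 232 transpositions; sign(π) = (−1)^232 = +1.
Check: (40/243) = +1 by Zolotarev.

+1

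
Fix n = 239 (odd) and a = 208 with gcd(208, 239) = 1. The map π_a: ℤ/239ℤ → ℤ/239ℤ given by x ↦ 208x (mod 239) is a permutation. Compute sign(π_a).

Orbit of 84 under x↦208x: [84, 25, 181, 125, 188, 147, 223]… (length divides ord_239(208)).
Cycle type of π: 238 + 1; total 2 cycles.
With 2 cycles on 239 points, sign = (−1)^{239−2} = -1.

-1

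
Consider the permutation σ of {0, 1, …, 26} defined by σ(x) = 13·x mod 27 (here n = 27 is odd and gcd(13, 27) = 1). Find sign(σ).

Orbit of 19 under x↦13x: [19, 4, 25, 1, 13, 7, 10]… (length divides ord_27(13)).
The orbit structure of x ↦ 13x mod 27: 7 orbits of sizes [9, 9, 3, 3, 1, 1, 1].
Σ(ℓ_i−1) = 27−7 = 20; sign = (−1)^20 = +1.
The Jacobi symbol (13|27) = +1 (Zolotarev) agrees.

+1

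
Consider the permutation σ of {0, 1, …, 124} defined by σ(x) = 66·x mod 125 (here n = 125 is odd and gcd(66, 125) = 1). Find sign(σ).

+1

Trace 86: π^k(86) = [86, 51, 116, 31, 46, 36, 1] for k=0..6.
13 cycles of lengths [25, 25, 25, 25, 5, 5, 5, 5, 1, 1, 1, 1, 1].
n − c = 125 − 13 = 112; sign = (−1)^112 = +1.
Via Zolotarev, sign(π_{66}) = (66|125) = +1.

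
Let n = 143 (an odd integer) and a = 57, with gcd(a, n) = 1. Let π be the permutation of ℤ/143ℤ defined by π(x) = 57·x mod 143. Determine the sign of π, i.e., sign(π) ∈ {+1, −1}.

+1

Orbit of 27 under x↦57x: [27, 109, 64, 73, 14, 83, 12]… (length divides ord_143(57)).
Cycle type of π: 20×6 + 10 + 4×3 + 1; total 11 cycles.
sign(π) = (−1)^{n − #cycles} = (−1)^{143−11} = (−1)^132 = +1.
Via Zolotarev, sign(π_{57}) = (57|143) = +1.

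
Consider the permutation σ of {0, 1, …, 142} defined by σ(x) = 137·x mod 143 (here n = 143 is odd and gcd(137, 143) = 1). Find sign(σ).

Orbit of 111 under x↦137x: [111, 49, 135, 48, 141, 12, 71]… (length divides ord_143(137)).
The orbit structure of x ↦ 137x mod 143: 6 orbits of sizes [60, 60, 12, 5, 5, 1].
n − c = 143 − 6 = 137; sign = (−1)^137 = -1.

-1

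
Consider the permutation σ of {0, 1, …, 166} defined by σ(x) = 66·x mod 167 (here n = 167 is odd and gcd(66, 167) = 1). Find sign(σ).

+1

Trace 4: π^k(4) = [4, 97, 56, 22, 116, 141, 121] for k=0..6.
3 cycles of lengths [83, 83, 1].
With 3 cycles on 167 points, sign = (−1)^{167−3} = +1.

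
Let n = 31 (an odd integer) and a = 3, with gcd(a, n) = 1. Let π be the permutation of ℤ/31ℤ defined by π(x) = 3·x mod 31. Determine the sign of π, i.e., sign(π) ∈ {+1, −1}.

Orbit of 10 under x↦3x: [10, 30, 28, 22, 4, 12, 5]… (length divides ord_31(3)).
Cycle type of π: 30 + 1; total 2 cycles.
2 cycles on 31: each ℓ→(−1)^(ℓ−1), product (−1)^29 = -1.

-1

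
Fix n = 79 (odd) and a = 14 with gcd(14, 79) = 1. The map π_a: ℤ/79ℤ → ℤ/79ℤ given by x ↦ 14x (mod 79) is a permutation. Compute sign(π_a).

Start at x=1: 1 → 14 → 38 → 58 → 22 → 71 → 46 → … (one orbit).
Cycle lengths of π_14 on ℤ/79ℤ: [26, 26, 26, 1]; 4 cycles in total.
4 cycles on 79: each ℓ→(−1)^(ℓ−1), product (−1)^75 = -1.
(14|79)_J = -1 (Zolotarev's lemma cross-check).

-1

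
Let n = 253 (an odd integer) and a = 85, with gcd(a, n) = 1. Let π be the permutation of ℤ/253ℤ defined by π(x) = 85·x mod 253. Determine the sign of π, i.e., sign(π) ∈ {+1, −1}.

-1

Start at x=48: 48 → 32 → 190 → 211 → 225 → 150 → 100 → … (one orbit).
The orbit structure of x ↦ 85x mod 253: 6 orbits of sizes [110, 110, 11, 11, 10, 1].
6 cycles on 253: each ℓ→(−1)^(ℓ−1), product (−1)^247 = -1.
The Jacobi symbol (85|253) = -1 (Zolotarev) agrees.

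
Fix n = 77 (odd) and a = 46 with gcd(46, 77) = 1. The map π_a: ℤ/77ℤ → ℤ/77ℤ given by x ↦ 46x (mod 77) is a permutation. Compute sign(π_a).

-1

Orbit of 71 under x↦46x: [71, 32, 9, 29, 25, 72, 1]… (length divides ord_77(46)).
6 cycles of lengths [30, 30, 10, 3, 3, 1].
Σ(ℓ_i−1) = 77−6 = 71; sign = (−1)^71 = -1.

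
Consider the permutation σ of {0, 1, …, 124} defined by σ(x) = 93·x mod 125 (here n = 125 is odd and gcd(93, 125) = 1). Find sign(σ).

-1

Start at x=82: 82 → 1 → 93 → 24 → 107 → 76 → 68 → … (one orbit).
π_93 has 12 disjoint cycles with lengths [20, 20, 20, 20, 20, 4, 4, 4, 4, 4, 4, 1] on {0,…,124}.
Σ(ℓ_i−1) = 125−12 = 113; sign = (−1)^113 = -1.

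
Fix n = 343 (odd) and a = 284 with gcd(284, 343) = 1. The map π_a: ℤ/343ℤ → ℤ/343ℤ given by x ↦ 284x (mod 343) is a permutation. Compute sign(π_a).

Trace 303: π^k(303) = [303, 302, 18, 310, 232, 32, 170] for k=0..6.
Decompose π into cycles: lengths [147, 147, 21, 21, 3, 3, 1] (7 cycles, including the fixed point 0).
343 − 7 = 336 transpositions; sign(π) = (−1)^336 = +1.
The Jacobi symbol (284|343) = +1 (Zolotarev) agrees.

+1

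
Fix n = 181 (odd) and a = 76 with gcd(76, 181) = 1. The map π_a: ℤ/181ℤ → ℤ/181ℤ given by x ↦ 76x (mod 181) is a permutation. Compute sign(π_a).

-1

Start at x=171: 171 → 145 → 160 → 33 → 155 → 15 → 54 → … (one orbit).
π_76 has 2 disjoint cycles with lengths [180, 1] on {0,…,180}.
2 cycles on 181: each ℓ→(−1)^(ℓ−1), product (−1)^179 = -1.
Zolotarev: (76|181) = -1, matching the cycle-count sign.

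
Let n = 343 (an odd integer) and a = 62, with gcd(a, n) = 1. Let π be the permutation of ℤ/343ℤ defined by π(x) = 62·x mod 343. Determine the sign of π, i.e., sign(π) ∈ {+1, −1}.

-1

Start at x=13: 13 → 120 → 237 → 288 → 20 → 211 → 48 → … (one orbit).
Cycle lengths of π_62 on ℤ/343ℤ: [98, 98, 98, 14, 14, 14, 2, 2, 2, 1]; 10 cycles in total.
n − c = 343 − 10 = 333; sign = (−1)^333 = -1.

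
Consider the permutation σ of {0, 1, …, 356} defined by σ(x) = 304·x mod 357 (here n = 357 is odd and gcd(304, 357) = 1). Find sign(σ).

-1

Start at x=67: 67 → 19 → 64 → 178 → 205 → 202 → 4 → … (one orbit).
Cycle lengths of π_304 on ℤ/357ℤ: [24, 24, 24, 24, 24, 24, 24, 24, 24, 24, 24, 24, 8, 8, 8, 8, 8, 8, 6, 6, 6, 1, 1, 1]; 24 cycles in total.
24 cycles on 357: each ℓ→(−1)^(ℓ−1), product (−1)^333 = -1.
(304|357)_J = -1 (Zolotarev's lemma cross-check).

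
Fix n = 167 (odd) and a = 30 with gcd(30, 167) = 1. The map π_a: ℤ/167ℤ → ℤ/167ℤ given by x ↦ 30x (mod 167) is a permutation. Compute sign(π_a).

Orbit of 77 under x↦30x: [77, 139, 162, 17, 9, 103, 84]… (length divides ord_167(30)).
Cycle lengths of π_30 on ℤ/167ℤ: [166, 1]; 2 cycles in total.
sign(π) = (−1)^{n − #cycles} = (−1)^{167−2} = (−1)^165 = -1.
Check: (30/167) = -1 by Zolotarev.

-1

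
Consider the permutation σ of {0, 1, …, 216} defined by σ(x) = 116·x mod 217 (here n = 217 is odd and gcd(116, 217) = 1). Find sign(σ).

-1

Trace 123: π^k(123) = [123, 163, 29, 109, 58, 1, 116] for k=0..6.
12 cycles of lengths [30, 30, 30, 30, 30, 30, 10, 10, 10, 3, 3, 1].
n − c = 217 − 12 = 205; sign = (−1)^205 = -1.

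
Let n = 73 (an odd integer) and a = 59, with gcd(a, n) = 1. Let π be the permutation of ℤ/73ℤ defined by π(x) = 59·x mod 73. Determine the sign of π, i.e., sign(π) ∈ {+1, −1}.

-1

Trace 32: π^k(32) = [32, 63, 67, 11, 65, 39, 38] for k=0..6.
Decompose π into cycles: lengths [72, 1] (2 cycles, including the fixed point 0).
2 cycles on 73: each ℓ→(−1)^(ℓ−1), product (−1)^71 = -1.
Check: (59/73) = -1 by Zolotarev.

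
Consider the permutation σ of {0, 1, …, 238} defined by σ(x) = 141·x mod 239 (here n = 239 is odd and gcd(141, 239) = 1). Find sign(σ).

-1

Trace 38: π^k(38) = [38, 100, 238, 98, 195, 10, 215] for k=0..6.
Decompose π into cycles: lengths [14, 14, 14, 14, 14, 14, 14, 14, 14, 14, 14, 14, 14, 14, 14, 14, 14, 1] (18 cycles, including the fixed point 0).
239 − 18 = 221 transpositions; sign(π) = (−1)^221 = -1.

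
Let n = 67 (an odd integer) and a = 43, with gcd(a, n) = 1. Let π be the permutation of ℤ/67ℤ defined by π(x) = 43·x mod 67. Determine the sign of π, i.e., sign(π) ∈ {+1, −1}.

Trace 25: π^k(25) = [25, 3, 62, 53, 1, 43, 40] for k=0..6.
π_43 has 4 disjoint cycles with lengths [22, 22, 22, 1] on {0,…,66}.
Σ(ℓ_i−1) = 67−4 = 63; sign = (−1)^63 = -1.

-1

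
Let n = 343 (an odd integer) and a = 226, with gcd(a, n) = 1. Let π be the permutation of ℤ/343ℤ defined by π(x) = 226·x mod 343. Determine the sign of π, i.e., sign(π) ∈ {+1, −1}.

+1

Orbit of 324 under x↦226x: [324, 165, 246, 30, 263, 99, 79]… (length divides ord_343(226)).
Cycle lengths of π_226 on ℤ/343ℤ: [21, 21, 21, 21, 21, 21, 21, 21, 21, 21, 21, 21, 21, 21, 3, 3, 3, 3, 3, 3, 3, 3, 3, 3, 3, 3, 3, 3, 3, 3, 1]; 31 cycles in total.
Σ(ℓ_i−1) = 343−31 = 312; sign = (−1)^312 = +1.
Check: (226/343) = +1 by Zolotarev.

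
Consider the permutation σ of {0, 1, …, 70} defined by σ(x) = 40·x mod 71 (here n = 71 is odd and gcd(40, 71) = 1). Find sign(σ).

+1

Orbit of 38 under x↦40x: [38, 29, 24, 37, 60, 57, 8]… (length divides ord_71(40)).
π_40 has 3 disjoint cycles with lengths [35, 35, 1] on {0,…,70}.
Σ(ℓ_i−1) = 71−3 = 68; sign = (−1)^68 = +1.
Check: (40/71) = +1 by Zolotarev.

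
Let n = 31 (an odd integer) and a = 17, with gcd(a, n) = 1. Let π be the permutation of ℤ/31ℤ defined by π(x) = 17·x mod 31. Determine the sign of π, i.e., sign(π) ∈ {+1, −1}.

-1

Start at x=19: 19 → 13 → 4 → 6 → 9 → 29 → 28 → … (one orbit).
Decompose π into cycles: lengths [30, 1] (2 cycles, including the fixed point 0).
2 cycles on 31: each ℓ→(−1)^(ℓ−1), product (−1)^29 = -1.
Check: (17/31) = -1 by Zolotarev.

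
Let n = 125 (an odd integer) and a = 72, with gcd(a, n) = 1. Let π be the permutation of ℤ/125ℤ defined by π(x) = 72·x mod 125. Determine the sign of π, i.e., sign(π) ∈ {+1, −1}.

Trace 73: π^k(73) = [73, 6, 57, 104, 113, 11, 42] for k=0..6.
Decompose π into cycles: lengths [100, 20, 4, 1] (4 cycles, including the fixed point 0).
sign(π) = (−1)^{n − #cycles} = (−1)^{125−4} = (−1)^121 = -1.
Via Zolotarev, sign(π_{72}) = (72|125) = -1.

-1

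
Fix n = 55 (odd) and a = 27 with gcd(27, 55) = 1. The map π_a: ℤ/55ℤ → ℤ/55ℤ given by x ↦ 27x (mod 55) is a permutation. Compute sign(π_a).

-1

Start at x=34: 34 → 38 → 36 → 37 → 9 → 23 → 16 → … (one orbit).
6 cycles of lengths [20, 20, 5, 5, 4, 1].
Σ(ℓ_i−1) = 55−6 = 49; sign = (−1)^49 = -1.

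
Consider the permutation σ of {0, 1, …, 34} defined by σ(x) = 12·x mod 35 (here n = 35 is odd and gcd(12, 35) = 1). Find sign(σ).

Trace 4: π^k(4) = [4, 13, 16, 17, 29, 33, 11] for k=0..6.
The orbit structure of x ↦ 12x mod 35: 5 orbits of sizes [12, 12, 6, 4, 1].
Σ(ℓ_i−1) = 35−5 = 30; sign = (−1)^30 = +1.
Check: (12/35) = +1 by Zolotarev.

+1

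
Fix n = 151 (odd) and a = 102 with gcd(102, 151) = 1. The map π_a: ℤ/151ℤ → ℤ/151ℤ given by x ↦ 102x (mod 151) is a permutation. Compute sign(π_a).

Orbit of 136 under x↦102x: [136, 131, 74, 149, 98, 30, 40]… (length divides ord_151(102)).
The orbit structure of x ↦ 102x mod 151: 2 orbits of sizes [150, 1].
2 cycles on 151: each ℓ→(−1)^(ℓ−1), product (−1)^149 = -1.

-1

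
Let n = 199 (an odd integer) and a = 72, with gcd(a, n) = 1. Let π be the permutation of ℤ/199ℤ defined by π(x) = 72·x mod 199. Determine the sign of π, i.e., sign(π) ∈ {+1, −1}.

Trace 5: π^k(5) = [5, 161, 50, 18, 102, 180, 25] for k=0..6.
Cycle type of π: 99×2 + 1; total 3 cycles.
3 cycles on 199: each ℓ→(−1)^(ℓ−1), product (−1)^196 = +1.
The Jacobi symbol (72|199) = +1 (Zolotarev) agrees.

+1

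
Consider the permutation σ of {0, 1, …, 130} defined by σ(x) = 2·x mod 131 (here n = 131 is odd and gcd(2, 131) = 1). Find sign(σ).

Start at x=87: 87 → 43 → 86 → 41 → 82 → 33 → 66 → … (one orbit).
Cycle lengths of π_2 on ℤ/131ℤ: [130, 1]; 2 cycles in total.
With 2 cycles on 131 points, sign = (−1)^{131−2} = -1.

-1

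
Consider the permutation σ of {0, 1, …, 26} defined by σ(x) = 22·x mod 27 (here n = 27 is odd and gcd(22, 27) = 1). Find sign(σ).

+1

Orbit of 16 under x↦22x: [16, 1, 22, 25, 10, 4, 7]… (length divides ord_27(22)).
The orbit structure of x ↦ 22x mod 27: 7 orbits of sizes [9, 9, 3, 3, 1, 1, 1].
n − c = 27 − 7 = 20; sign = (−1)^20 = +1.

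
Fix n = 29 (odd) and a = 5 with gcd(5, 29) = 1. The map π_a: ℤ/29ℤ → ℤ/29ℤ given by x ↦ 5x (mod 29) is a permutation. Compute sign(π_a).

Start at x=7: 7 → 6 → 1 → 5 → 25 → 9 → 16 → … (one orbit).
Cycle type of π: 14×2 + 1; total 3 cycles.
n − c = 29 − 3 = 26; sign = (−1)^26 = +1.
The Jacobi symbol (5|29) = +1 (Zolotarev) agrees.

+1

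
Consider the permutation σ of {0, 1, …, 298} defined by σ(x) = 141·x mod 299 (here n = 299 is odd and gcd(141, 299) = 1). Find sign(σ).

Start at x=187: 187 → 55 → 280 → 12 → 197 → 269 → 255 → … (one orbit).
The orbit structure of x ↦ 141x mod 299: 6 orbits of sizes [132, 132, 12, 11, 11, 1].
Σ(ℓ_i−1) = 299−6 = 293; sign = (−1)^293 = -1.

-1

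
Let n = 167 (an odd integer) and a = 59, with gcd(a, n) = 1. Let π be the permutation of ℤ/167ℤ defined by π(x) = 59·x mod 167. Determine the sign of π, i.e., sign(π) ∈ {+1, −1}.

-1

Start at x=47: 47 → 101 → 114 → 46 → 42 → 140 → 77 → … (one orbit).
π_59 has 2 disjoint cycles with lengths [166, 1] on {0,…,166}.
With 2 cycles on 167 points, sign = (−1)^{167−2} = -1.
(59|167)_J = -1 (Zolotarev's lemma cross-check).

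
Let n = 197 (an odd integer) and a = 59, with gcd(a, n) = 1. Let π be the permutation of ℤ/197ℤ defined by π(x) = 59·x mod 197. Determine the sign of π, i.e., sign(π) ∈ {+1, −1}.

Orbit of 133 under x↦59x: [133, 164, 23, 175, 81, 51, 54]… (length divides ord_197(59)).
The orbit structure of x ↦ 59x mod 197: 5 orbits of sizes [49, 49, 49, 49, 1].
n − c = 197 − 5 = 192; sign = (−1)^192 = +1.

+1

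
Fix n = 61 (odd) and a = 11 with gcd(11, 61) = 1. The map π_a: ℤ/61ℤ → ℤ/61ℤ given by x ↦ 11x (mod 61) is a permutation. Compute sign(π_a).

-1

Orbit of 1 under x↦11x: [1, 11, 60, 50]… (length divides ord_61(11)).
π_11 has 16 disjoint cycles with lengths [4, 4, 4, 4, 4, 4, 4, 4, 4, 4, 4, 4, 4, 4, 4, 1] on {0,…,60}.
n − c = 61 − 16 = 45; sign = (−1)^45 = -1.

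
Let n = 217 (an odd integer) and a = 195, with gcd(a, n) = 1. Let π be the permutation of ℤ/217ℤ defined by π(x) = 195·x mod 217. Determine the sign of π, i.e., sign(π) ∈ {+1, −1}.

Orbit of 20 under x↦195x: [20, 211, 132, 134, 90, 190, 160]… (length divides ord_217(195)).
Cycle lengths of π_195 on ℤ/217ℤ: [30, 30, 30, 30, 30, 30, 15, 15, 2, 2, 2, 1]; 12 cycles in total.
12 cycles on 217: each ℓ→(−1)^(ℓ−1), product (−1)^205 = -1.

-1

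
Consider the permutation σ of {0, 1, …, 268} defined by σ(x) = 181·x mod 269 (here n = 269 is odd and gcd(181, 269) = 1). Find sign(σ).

-1

Orbit of 34 under x↦181x: [34, 236, 214, 267, 176, 114, 190]… (length divides ord_269(181)).
Decompose π into cycles: lengths [268, 1] (2 cycles, including the fixed point 0).
2 cycles on 269: each ℓ→(−1)^(ℓ−1), product (−1)^267 = -1.
Zolotarev: (181|269) = -1, matching the cycle-count sign.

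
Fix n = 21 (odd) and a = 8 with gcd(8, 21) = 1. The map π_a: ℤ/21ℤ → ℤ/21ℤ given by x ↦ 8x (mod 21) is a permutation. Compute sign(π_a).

-1

Orbit of 8 under x↦8x: [8, 1]… (length divides ord_21(8)).
Decompose π into cycles: lengths [2, 2, 2, 2, 2, 2, 2, 1, 1, 1, 1, 1, 1, 1] (14 cycles, including the fixed point 0).
With 14 cycles on 21 points, sign = (−1)^{21−14} = -1.
The Jacobi symbol (8|21) = -1 (Zolotarev) agrees.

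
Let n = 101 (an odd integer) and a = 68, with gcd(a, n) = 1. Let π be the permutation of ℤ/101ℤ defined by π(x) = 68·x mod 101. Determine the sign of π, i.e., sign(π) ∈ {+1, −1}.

Start at x=80: 80 → 87 → 58 → 5 → 37 → 92 → 95 → … (one orbit).
Decompose π into cycles: lengths [25, 25, 25, 25, 1] (5 cycles, including the fixed point 0).
5 cycles on 101: each ℓ→(−1)^(ℓ−1), product (−1)^96 = +1.

+1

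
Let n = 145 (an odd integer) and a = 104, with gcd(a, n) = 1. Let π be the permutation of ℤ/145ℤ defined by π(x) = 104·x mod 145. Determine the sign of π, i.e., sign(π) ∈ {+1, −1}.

Orbit of 86 under x↦104x: [86, 99, 1, 104]… (length divides ord_145(104)).
Decompose π into cycles: lengths [4, 4, 4, 4, 4, 4, 4, 4, 4, 4, 4, 4, 4, 4, 4, 4, 4, 4, 4, 4, 4, 4, 4, 4, 4, 4, 4, 4, 4, 4, 4, 4, 4, 4, 4, 2, 2, 1] (38 cycles, including the fixed point 0).
With 38 cycles on 145 points, sign = (−1)^{145−38} = -1.
(104|145)_J = -1 (Zolotarev's lemma cross-check).

-1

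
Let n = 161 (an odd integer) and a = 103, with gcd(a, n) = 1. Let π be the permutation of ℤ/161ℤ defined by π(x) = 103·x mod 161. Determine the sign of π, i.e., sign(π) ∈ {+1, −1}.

+1

Start at x=78: 78 → 145 → 123 → 111 → 2 → 45 → 127 → … (one orbit).
Decompose π into cycles: lengths [66, 66, 22, 6, 1] (5 cycles, including the fixed point 0).
sign(π) = (−1)^{n − #cycles} = (−1)^{161−5} = (−1)^156 = +1.
The Jacobi symbol (103|161) = +1 (Zolotarev) agrees.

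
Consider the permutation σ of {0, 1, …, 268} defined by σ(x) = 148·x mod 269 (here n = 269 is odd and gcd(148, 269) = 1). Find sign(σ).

+1

Orbit of 202 under x↦148x: [202, 37, 96, 220, 11, 14, 189]… (length divides ord_269(148)).
π_148 has 3 disjoint cycles with lengths [134, 134, 1] on {0,…,268}.
With 3 cycles on 269 points, sign = (−1)^{269−3} = +1.
Zolotarev: (148|269) = +1, matching the cycle-count sign.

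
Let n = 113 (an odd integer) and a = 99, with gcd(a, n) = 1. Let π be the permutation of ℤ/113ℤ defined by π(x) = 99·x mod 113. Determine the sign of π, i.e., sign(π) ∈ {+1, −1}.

Orbit of 105 under x↦99x: [105, 112, 14, 30, 32, 4, 57]… (length divides ord_113(99)).
The orbit structure of x ↦ 99x mod 113: 5 orbits of sizes [28, 28, 28, 28, 1].
5 cycles on 113: each ℓ→(−1)^(ℓ−1), product (−1)^108 = +1.
(99|113)_J = +1 (Zolotarev's lemma cross-check).

+1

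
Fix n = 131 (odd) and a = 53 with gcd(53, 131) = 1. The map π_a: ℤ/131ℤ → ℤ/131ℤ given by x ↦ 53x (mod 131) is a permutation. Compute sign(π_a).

Start at x=53: 53 → 58 → 61 → 89 → 1 → 53 (one orbit).
Cycle type of π: 5×26 + 1; total 27 cycles.
131 − 27 = 104 transpositions; sign(π) = (−1)^104 = +1.

+1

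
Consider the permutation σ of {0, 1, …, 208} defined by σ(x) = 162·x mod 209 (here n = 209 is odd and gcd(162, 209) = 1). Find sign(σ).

+1

Start at x=127: 127 → 92 → 65 → 80 → 2 → 115 → 29 → … (one orbit).
π_162 has 5 disjoint cycles with lengths [90, 90, 18, 10, 1] on {0,…,208}.
sign(π) = (−1)^{n − #cycles} = (−1)^{209−5} = (−1)^204 = +1.
The Jacobi symbol (162|209) = +1 (Zolotarev) agrees.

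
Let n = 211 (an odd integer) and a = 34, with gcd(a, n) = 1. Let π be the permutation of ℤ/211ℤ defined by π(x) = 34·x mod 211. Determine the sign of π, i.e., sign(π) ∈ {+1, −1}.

Trace 123: π^k(123) = [123, 173, 185, 171, 117, 180, 1] for k=0..6.
The orbit structure of x ↦ 34x mod 211: 11 orbits of sizes [21, 21, 21, 21, 21, 21, 21, 21, 21, 21, 1].
211 − 11 = 200 transpositions; sign(π) = (−1)^200 = +1.

+1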